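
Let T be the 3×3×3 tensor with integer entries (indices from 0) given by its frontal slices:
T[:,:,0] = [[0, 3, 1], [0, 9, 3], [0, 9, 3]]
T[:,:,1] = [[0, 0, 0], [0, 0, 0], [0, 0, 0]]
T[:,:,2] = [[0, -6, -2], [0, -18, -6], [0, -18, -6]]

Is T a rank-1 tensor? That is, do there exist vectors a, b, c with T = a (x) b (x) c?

If T = a (x) b (x) c then every fibre of T is a multiple of the corresponding factor, so read the factors off the fibres through the nonzero entry T[0,1,0] = 3.
The mode-1 fibre T[:,1,0] = [3, 9, 9] gives a = [1, 3, 3] (primitive direction); the mode-2 fibre T[0,:,0] = [0, 3, 1] gives b = [0, 3, 1]; then c[k] = T[0,1,k] / (a[0]·b[1]) = [3, 0, -6] / 3 = [1, 0, -2].
Expanding [1, 3, 3] (x) [0, 3, 1] (x) [1, 0, -2] reproduces all 27 entries of T, so T = [1, 3, 3] (x) [0, 3, 1] (x) [1, 0, -2] and rank(T) ≤ 1.
Equivalently every frontal slice T[:,:,k] is c[k] times the rank-1 matrix [1, 3, 3] (x) [0, 3, 1]. So T has rank 1 (it is nonzero).

Yes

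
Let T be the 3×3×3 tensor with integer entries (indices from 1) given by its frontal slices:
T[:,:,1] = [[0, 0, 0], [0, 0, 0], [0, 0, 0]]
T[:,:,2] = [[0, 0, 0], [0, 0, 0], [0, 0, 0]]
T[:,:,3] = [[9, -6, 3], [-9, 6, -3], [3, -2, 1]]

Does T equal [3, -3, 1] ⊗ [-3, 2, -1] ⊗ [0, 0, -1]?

Reconstruct entrywise from the claimed factors. For example, T[2,2,3] = 6 and Σₗ aₗ[2]bₗ[2]cₗ[3] = (-3)·(2)·(-1) = 6; checking all 27 entries, every one matches. The claim holds.

Yes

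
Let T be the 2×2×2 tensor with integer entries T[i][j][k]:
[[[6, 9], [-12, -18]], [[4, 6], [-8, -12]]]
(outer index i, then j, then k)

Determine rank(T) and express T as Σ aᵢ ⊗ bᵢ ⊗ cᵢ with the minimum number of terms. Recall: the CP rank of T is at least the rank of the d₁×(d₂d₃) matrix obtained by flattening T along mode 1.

Lower bound: T ≠ 0 (e.g. T[0,0,0] = 6), so rank(T) ≥ 1.
Upper bound: if T = a ⊗ b ⊗ c then every fibre of T is a multiple of the corresponding factor, so read the factors off the fibres through the nonzero entry T[0,0,0] = 6.
The mode-1 fibre T[:,0,0] = [6, 4] gives a = (3, 2) (primitive direction); the mode-2 fibre T[0,:,0] = [6, -12] gives b = (1, -2); then c[k] = T[0,0,k] / (a[0]·b[0]) = [6, 9] / 3 = (2, 3).
Expanding (3, 2) ⊗ (1, -2) ⊗ (2, 3) reproduces all 8 entries of T, so T = (3, 2) ⊗ (1, -2) ⊗ (2, 3) and rank(T) ≤ 1.
These bounds meet, so rank(T) = 1.

rank(T) = 1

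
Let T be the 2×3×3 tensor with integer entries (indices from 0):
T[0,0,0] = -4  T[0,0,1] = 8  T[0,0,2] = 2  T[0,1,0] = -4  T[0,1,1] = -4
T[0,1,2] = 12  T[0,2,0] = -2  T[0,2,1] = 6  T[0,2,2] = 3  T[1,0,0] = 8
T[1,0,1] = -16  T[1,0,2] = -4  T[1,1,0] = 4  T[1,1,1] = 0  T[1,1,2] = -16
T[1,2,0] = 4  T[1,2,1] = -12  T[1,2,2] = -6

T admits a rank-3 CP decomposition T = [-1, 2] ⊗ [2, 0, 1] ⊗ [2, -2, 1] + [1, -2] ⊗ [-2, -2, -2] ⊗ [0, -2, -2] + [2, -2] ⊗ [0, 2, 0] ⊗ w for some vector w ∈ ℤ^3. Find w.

w = [-1, -2, 2]

Subtract the known terms from T to get the rank-1 residual R = [2, -2] ⊗ [0, 2, 0] ⊗ w, so R[i,j,k] = a[i]·b[j]·w[k]. Pick indices with nonzero a[0]·b[1] = (2)·(2) = 4. Only the fibre through (0,1,·) is needed: R[0,1,:] = T[0,1,:] − Σₗ aₗ[0]bₗ[1]cₗ = [-4, -4, 12] − (-1)·(0)·[2, -2, 1] − (1)·(-2)·[0, -2, -2] = [-4, -8, 8]. Then w[k] = R[0,1,k] / 4 for each k, giving w = [-4, -8, 8] / 4 = [-1, -2, 2].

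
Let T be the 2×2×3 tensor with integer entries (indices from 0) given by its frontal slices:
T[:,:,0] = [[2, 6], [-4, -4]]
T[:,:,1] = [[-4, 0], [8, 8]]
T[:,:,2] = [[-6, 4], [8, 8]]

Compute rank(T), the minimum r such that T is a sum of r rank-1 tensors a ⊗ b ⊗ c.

3

Lower bound: the mode-3 unfolding of T (rows indexed by k, columns by (i,j) = (0,0), (0,1), (1,0), (1,1)) is [[2, 6, -4, -4], [-4, 0, 8, 8], [-6, 4, 8, 8]].
There the 3×3 minor on rows k ∈ {0, 1, 2}, columns (i,j) ∈ {(0,0), (0,1), (1,0)} is det [[2, 6, -4], [-4, 0, 8], [-6, 4, 8]] = -96 ≠ 0, so this unfolding has rank ≥ 3; CP rank is at least every unfolding rank, so rank(T) ≥ 3. (Flattening ranks never certify an upper bound on CP rank; for that we must actually write T with 3 rank-1 terms.)
Upper bound: T is a sum of 3 rank-1 terms, T = (1, -2) ⊗ (1, 1) ⊗ (2, -4, -4) + (1, 0) ⊗ (0, 1) ⊗ (4, 4, 4) + (1, 0) ⊗ (1, -2) ⊗ (0, 0, -2) (one valid choice — decompositions are not unique — normalised so each a, b is primitive with positive first nonzero entry; check it by expanding all entries), so rank(T) ≤ 3.
These bounds meet, so rank(T) = 3.
Check entry T[0,0,2] = -6: (1)·(1)·(-4) + (1)·(0)·(4) + (1)·(1)·(-2) = -6.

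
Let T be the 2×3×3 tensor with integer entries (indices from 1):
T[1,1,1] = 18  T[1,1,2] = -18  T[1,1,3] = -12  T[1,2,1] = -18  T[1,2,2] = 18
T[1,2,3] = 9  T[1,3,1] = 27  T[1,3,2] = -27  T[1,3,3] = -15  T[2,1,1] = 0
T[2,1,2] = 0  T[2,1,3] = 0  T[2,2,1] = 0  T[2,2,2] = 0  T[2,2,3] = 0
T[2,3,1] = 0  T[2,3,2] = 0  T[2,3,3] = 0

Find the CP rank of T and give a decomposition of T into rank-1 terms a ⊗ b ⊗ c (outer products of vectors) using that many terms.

Lower bound: the mode-3 unfolding of T (rows indexed by k, columns by (i,j) = (1,1), (1,2), (1,3), (2,1), (2,2), (2,3)) is [[18, -18, 27, 0, 0, 0], [-18, 18, -27, 0, 0, 0], [-12, 9, -15, 0, 0, 0]].
There the 2×2 minor on rows k ∈ {1, 3}, columns (i,j) ∈ {(1,1), (1,2)} is det [[18, -18], [-12, 9]] = -54 ≠ 0, so this unfolding has rank ≥ 2; CP rank is at least every unfolding rank, so rank(T) ≥ 2. (Unfolding ranks only ever bound the CP rank from below — rank(T) can be strictly larger than all of them — so the matching upper bound has to come from an explicit 2-term decomposition.)
Upper bound — finding two terms. Every mode-1 slice of T is a multiple of one matrix: T[i,:,:] = a[i]·M with a = (1, 0) and M = [[18, -18, -12], [-18, 18, 9], [27, -27, -15]] (rows indexed by j, columns by k). So it suffices to write M as a sum of two rank-1 matrices.
The rows of M satisfy (row 1) = 2·(row 2) + 2·(row 3), so splitting by rows, M = (2, 1, 0)(-18, 18, 9)ᵀ + (2, 0, 1)(27, -27, -15)ᵀ.
Hence T = (1, 0) ⊗ (2, 1, 0) ⊗ (-18, 18, 9) + (1, 0) ⊗ (2, 0, 1) ⊗ (27, -27, -15), so rank(T) ≤ 2.
These bounds meet, so rank(T) = 2.
Check entry T[1,3,1] = 27: (1)·(0)·(-18) + (1)·(1)·(27) = 27.

rank(T) = 2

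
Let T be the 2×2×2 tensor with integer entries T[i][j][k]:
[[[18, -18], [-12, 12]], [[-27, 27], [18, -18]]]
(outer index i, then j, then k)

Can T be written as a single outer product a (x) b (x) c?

The mode-1 fibre T[:,0,0] = [18, -27] gives a = [2, -3] (primitive direction); the mode-2 fibre T[0,:,0] = [18, -12] gives b = [3, -2]; then c[k] = T[0,0,k] / (a[0]·b[0]) = [18, -18] / 6 = [3, -3].
Expanding [2, -3] (x) [3, -2] (x) [3, -3] reproduces all 8 entries of T, so T = [2, -3] (x) [3, -2] (x) [3, -3] and rank(T) ≤ 1.
Equivalently every frontal slice T[:,:,k] is c[k] times the rank-1 matrix [2, -3] (x) [3, -2]. So T has rank 1 (it is nonzero).

Yes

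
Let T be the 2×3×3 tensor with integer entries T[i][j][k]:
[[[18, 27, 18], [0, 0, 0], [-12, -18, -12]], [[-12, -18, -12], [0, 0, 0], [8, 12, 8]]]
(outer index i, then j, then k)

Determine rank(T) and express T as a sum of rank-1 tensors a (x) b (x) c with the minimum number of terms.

Lower bound: T ≠ 0 (e.g. T[0,0,0] = 18), so rank(T) ≥ 1.
Upper bound: if T = a (x) b (x) c then every fibre of T is a multiple of the corresponding factor, so read the factors off the fibres through the nonzero entry T[0,0,0] = 18.
The mode-1 fibre T[:,0,0] = [18, -12] gives a = [3, -2] (primitive direction); the mode-2 fibre T[0,:,0] = [18, 0, -12] gives b = [3, 0, -2]; then c[k] = T[0,0,k] / (a[0]·b[0]) = [18, 27, 18] / 9 = [2, 3, 2].
Expanding [3, -2] (x) [3, 0, -2] (x) [2, 3, 2] reproduces all 18 entries of T, so T = [3, -2] (x) [3, 0, -2] (x) [2, 3, 2] and rank(T) ≤ 1.
These bounds meet, so rank(T) = 1.

rank(T) = 1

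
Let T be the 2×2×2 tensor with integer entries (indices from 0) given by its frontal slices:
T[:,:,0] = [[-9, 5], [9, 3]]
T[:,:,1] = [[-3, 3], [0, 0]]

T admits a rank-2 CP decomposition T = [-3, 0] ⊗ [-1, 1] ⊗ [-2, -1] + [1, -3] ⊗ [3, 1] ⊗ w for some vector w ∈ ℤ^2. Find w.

Subtract the known terms from T to get the rank-1 residual R = [1, -3] ⊗ [3, 1] ⊗ w, so R[i,j,k] = a[i]·b[j]·w[k]. Pick indices with nonzero a[0]·b[0] = (1)·(3) = 3. Only the fibre through (0,0,·) is needed: R[0,0,:] = T[0,0,:] − Σₗ aₗ[0]bₗ[0]cₗ = [-9, -3] − (-3)·(-1)·[-2, -1] = [-3, 0]. Then w[k] = R[0,0,k] / 3 for each k, giving w = [-3, 0] / 3 = [-1, 0].

w = [-1, 0]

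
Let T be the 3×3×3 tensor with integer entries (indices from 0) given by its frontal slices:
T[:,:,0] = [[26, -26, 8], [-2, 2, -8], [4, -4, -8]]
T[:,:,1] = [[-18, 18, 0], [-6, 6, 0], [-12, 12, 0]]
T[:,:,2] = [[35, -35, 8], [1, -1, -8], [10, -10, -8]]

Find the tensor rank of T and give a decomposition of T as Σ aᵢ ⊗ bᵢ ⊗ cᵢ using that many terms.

rank(T) = 2

Lower bound: the mode-3 unfolding of T (rows indexed by k, columns by (i,j) = (0,0), (0,1), (0,2), (1,0), (1,1), (1,2), (2,0), (2,1), (2,2)) is [[26, -26, 8, -2, 2, -8, 4, -4, -8], [-18, 18, 0, -6, 6, 0, -12, 12, 0], [35, -35, 8, 1, -1, -8, 10, -10, -8]].
There the 2×2 minor on rows k ∈ {0, 1}, columns (i,j) ∈ {(0,0), (0,2)} is det [[26, 8], [-18, 0]] = 144 ≠ 0, so this unfolding has rank ≥ 2; CP rank is at least every unfolding rank, so rank(T) ≥ 2. (This is only a lower bound: in general the CP rank may exceed every unfolding rank, so we still need to exhibit 2 rank-1 terms summing to T.)
Upper bound — finding two terms. Write S_k = T[:,:,k] for the frontal slices: S₀ = [[26, -26, 8], [-2, 2, -8], [4, -4, -8]], S₁ = [[-18, 18, 0], [-6, 6, 0], [-12, 12, 0]], S₂ = [[35, -35, 8], [1, -1, -8], [10, -10, -8]].
If T = a₁ ⊗ b₁ ⊗ c₁ + a₂ ⊗ b₂ ⊗ c₂ then each S_k = c₁[k]·a₁b₁ᵀ + c₂[k]·a₂b₂ᵀ. S₀ and S₁ are linearly independent, so a₁b₁ᵀ and a₂b₂ᵀ must span the same plane of matrices: they are the rank-1 matrices of the form x·S₀ + y·S₁.
The 2×2 minor of x·S₀ + y·S₁ on rows {0,1}, columns {0,2} is −192·x² + 192·xy = (-192)·(x − y)(x), vanishing at (x:y) = (1:1) and (0:1).
M₁ = S₀ + S₁ = [[8, -8, 8], [-8, 8, -8], [-8, 8, -8]] = 8·[1, -1, -1][1, -1, 1]ᵀ and M₂ = S₁ = [[-18, 18, 0], [-6, 6, 0], [-12, 12, 0]] = (-6)·[3, 1, 2][1, -1, 0]ᵀ, so take a₁ = [1, -1, -1], b₁ = [1, -1, 1], a₂ = [3, 1, 2], b₂ = [1, -1, 0].
Each slice is an integer combination of E₁ = a₁b₁ᵀ and E₂ = a₂b₂ᵀ: S₀ = 8·E₁ + 6·E₂, S₁ = −6·E₂, S₂ = 8·E₁ + 9·E₂; reading off coefficients, c₁ = [8, 0, 8] and c₂ = [6, -6, 9].
Hence T = [1, -1, -1] ⊗ [1, -1, 1] ⊗ [8, 0, 8] + [3, 1, 2] ⊗ [1, -1, 0] ⊗ [6, -6, 9], so rank(T) ≤ 2.
These bounds meet, so rank(T) = 2.
Check entry T[1,2,2] = -8: (-1)·(1)·(8) + (1)·(0)·(9) = -8.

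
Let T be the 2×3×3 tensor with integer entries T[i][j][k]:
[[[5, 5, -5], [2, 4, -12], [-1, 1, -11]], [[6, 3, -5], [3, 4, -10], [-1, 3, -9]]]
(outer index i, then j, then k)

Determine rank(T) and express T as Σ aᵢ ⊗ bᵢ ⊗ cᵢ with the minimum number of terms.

Lower bound: the mode-3 unfolding of T (rows indexed by k, columns by (i,j) = (0,0), (0,1), (0,2), (1,0), (1,1), (1,2)) is [[5, 2, -1, 6, 3, -1], [5, 4, 1, 3, 4, 3], [-5, -12, -11, -5, -10, -9]].
There the 3×3 minor on rows k ∈ {0, 1, 2}, columns (i,j) ∈ {(0,0), (0,1), (0,2)} is det [[5, 2, -1], [5, 4, 1], [-5, -12, -11]] = -20 ≠ 0, so this unfolding has rank ≥ 3; CP rank is at least every unfolding rank, so rank(T) ≥ 3. (This is only a lower bound: in general the CP rank may exceed every unfolding rank, so we still need to exhibit 3 rank-1 terms summing to T.)
Upper bound: T is a sum of 3 rank-1 terms, T = [1, -1] ⊗ [1, 0, -1] ⊗ [-1, 1, -1] + [1, 1] ⊗ [2, 2, 1] ⊗ [2, 2, -4] + [2, 1] ⊗ [1, -1, -2] ⊗ [1, 0, 2] (one valid choice — decompositions are not unique — normalised so each a, b is primitive with positive first nonzero entry; check it by expanding all entries), so rank(T) ≤ 3.
These bounds meet, so rank(T) = 3.

rank(T) = 3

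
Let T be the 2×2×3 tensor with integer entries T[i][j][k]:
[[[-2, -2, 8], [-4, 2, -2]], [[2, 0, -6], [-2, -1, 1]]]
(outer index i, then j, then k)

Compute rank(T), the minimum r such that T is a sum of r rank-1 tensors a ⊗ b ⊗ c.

3

Lower bound: the mode-3 unfolding of T (rows indexed by k, columns by (i,j) = (0,0), (0,1), (1,0), (1,1)) is [[-2, -4, 2, -2], [-2, 2, 0, -1], [8, -2, -6, 1]].
There the 3×3 minor on rows k ∈ {0, 1, 2}, columns (i,j) ∈ {(0,0), (0,1), (1,0)} is det [[-2, -4, 2], [-2, 2, 0], [8, -2, -6]] = 48 ≠ 0, so this unfolding has rank ≥ 3; CP rank is at least every unfolding rank, so rank(T) ≥ 3. (Flattening ranks never certify an upper bound on CP rank; for that we must actually write T with 3 rank-1 terms.)
Upper bound: T is a sum of 3 rank-1 terms, T = [1, -1] ⊗ [1, 0] ⊗ [-2, 2, 4] + [2, -1] ⊗ [2, -1] ⊗ [0, -1, 1] + [2, 1] ⊗ [0, 1] ⊗ [-2, 0, 0] (one valid choice — decompositions are not unique — normalised so each a, b is primitive with positive first nonzero entry; check it by expanding all entries), so rank(T) ≤ 3.
These bounds meet, so rank(T) = 3.
Check entry T[0,1,2] = -2: (1)·(0)·(4) + (2)·(-1)·(1) + (2)·(1)·(0) = -2.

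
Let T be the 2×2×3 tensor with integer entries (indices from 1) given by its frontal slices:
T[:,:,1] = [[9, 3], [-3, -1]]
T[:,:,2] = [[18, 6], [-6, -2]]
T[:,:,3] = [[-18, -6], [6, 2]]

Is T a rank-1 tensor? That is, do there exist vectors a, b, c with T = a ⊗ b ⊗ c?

Yes

If T = a ⊗ b ⊗ c then every fibre of T is a multiple of the corresponding factor, so read the factors off the fibres through the nonzero entry T[1,1,1] = 9.
The mode-1 fibre T[:,1,1] = [9, -3] gives a = [3, -1] (primitive direction); the mode-2 fibre T[1,:,1] = [9, 3] gives b = [3, 1]; then c[k] = T[1,1,k] / (a[1]·b[1]) = [9, 18, -18] / 9 = [1, 2, -2].
Expanding [3, -1] ⊗ [3, 1] ⊗ [1, 2, -2] reproduces all 12 entries of T, so T = [3, -1] ⊗ [3, 1] ⊗ [1, 2, -2] and rank(T) ≤ 1.
Equivalently every frontal slice T[:,:,k] is c[k] times the rank-1 matrix [3, -1] ⊗ [3, 1]. So T has rank 1 (it is nonzero).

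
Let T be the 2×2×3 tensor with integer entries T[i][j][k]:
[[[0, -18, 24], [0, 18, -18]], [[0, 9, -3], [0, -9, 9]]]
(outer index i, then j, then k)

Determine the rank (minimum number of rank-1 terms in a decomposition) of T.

Lower bound: the mode-2 unfolding of T (rows indexed by j, columns by (i,k) = (0,0), (0,1), (0,2), (1,0), (1,1), (1,2)) is [[0, -18, 24, 0, 9, -3], [0, 18, -18, 0, -9, 9]].
There the 2×2 minor on rows j ∈ {0, 1}, columns (i,k) ∈ {(0,1), (0,2)} is det [[-18, 24], [18, -18]] = -108 ≠ 0, so this unfolding has rank ≥ 2; CP rank is at least every unfolding rank, so rank(T) ≥ 2. (This is only a lower bound: in general the CP rank may exceed every unfolding rank, so we still need to exhibit 2 rank-1 terms summing to T.)
Upper bound — finding two terms. Write S_k = T[:,:,k] for the frontal slices: S₀ = [[0, 0], [0, 0]], S₁ = [[-18, 18], [9, -9]], S₂ = [[24, -18], [-3, 9]].
If T = a₁ (x) b₁ (x) c₁ + a₂ (x) b₂ (x) c₂ then each S_k = c₁[k]·a₁b₁ᵀ + c₂[k]·a₂b₂ᵀ. S₁ and S₂ are linearly independent, so a₁b₁ᵀ and a₂b₂ᵀ must span the same plane of matrices: they are the rank-1 matrices of the form x·S₁ + y·S₂.
det(x·S₁ + y·S₂) is −162·xy + 162·y² = (-162)·(x − y)(y), vanishing at (x:y) = (1:1) and (1:0).
M₁ = S₁ + S₂ = [[6, 0], [6, 0]] = 6·(1, 1)(1, 0)ᵀ and M₂ = S₁ = [[-18, 18], [9, -9]] = (-9)·(2, -1)(1, -1)ᵀ, so take a₁ = (1, 1), b₁ = (1, 0), a₂ = (2, -1), b₂ = (1, -1).
Each slice is an integer combination of E₁ = a₁b₁ᵀ and E₂ = a₂b₂ᵀ: S₀ = 0, S₁ = −9·E₂, S₂ = 6·E₁ + 9·E₂; reading off coefficients, c₁ = (0, 0, 6) and c₂ = (0, -9, 9).
Hence T = (1, 1) (x) (1, 0) (x) (0, 0, 6) + (2, -1) (x) (1, -1) (x) (0, -9, 9), so rank(T) ≤ 2.
These bounds meet, so rank(T) = 2.

2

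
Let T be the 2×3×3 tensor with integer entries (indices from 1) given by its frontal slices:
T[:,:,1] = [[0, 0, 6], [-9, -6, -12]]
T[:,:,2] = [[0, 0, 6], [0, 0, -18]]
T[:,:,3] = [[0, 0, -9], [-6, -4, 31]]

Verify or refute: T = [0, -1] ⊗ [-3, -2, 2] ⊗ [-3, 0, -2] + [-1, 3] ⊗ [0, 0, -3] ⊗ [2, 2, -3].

Yes

Reconstruct entrywise from the claimed factors. For example, T[2,1,2] = 0 and Σₗ aₗ[2]bₗ[1]cₗ[2] = (-1)·(-3)·(0) + (3)·(0)·(2) = 0; checking all 18 entries, every one matches. The claim holds.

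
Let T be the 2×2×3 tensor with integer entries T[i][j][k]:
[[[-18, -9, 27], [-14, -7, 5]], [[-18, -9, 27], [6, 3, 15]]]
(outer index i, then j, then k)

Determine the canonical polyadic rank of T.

Lower bound: in the mode-3 unfolding of T (rows indexed by k, columns by (i,j)) the 2×2 minor on rows k ∈ {0, 2}, columns (i,j) ∈ {(0,0), (0,1)} is det [[-18, -14], [27, 5]] = 288 ≠ 0, so that unfolding has rank ≥ 2 and hence rank(T) ≥ 2 (CP rank is at least every unfolding rank, though it can be larger).
Upper bound: with S_k = T[:,:,k], the two rank-1 terms a₁b₁ᵀ, a₂b₂ᵀ are the rank-1 members of the pencil x·S₀ + y·S₂.
det(x·S₀ + y·S₂) is −360·x² + 360·xy + 270·y² = (-90)·(2·x − 3·y)(2·x + y), vanishing at (x:y) = (3:2) and (1:-2).
M₁ = 3·S₀ + 2·S₂ = [[0, -32], [0, 48]] = (-16)·(2, -3)(0, 1)ᵀ and M₂ = S₀ − 2·S₂ = [[-72, -24], [-72, -24]] = (-24)·(1, 1)(3, 1)ᵀ, so take a₁ = (2, -3), b₁ = (0, 1), a₂ = (1, 1), b₂ = (3, 1).
Each slice is an integer combination of E₁ = a₁b₁ᵀ and E₂ = a₂b₂ᵀ: S₀ = −4·E₁ − 6·E₂, S₁ = −2·E₁ − 3·E₂, S₂ = −2·E₁ + 9·E₂; reading off coefficients, c₁ = (-4, -2, -2) and c₂ = (-6, -3, 9).
Hence T = (2, -3) ⊗ (0, 1) ⊗ (-4, -2, -2) + (1, 1) ⊗ (3, 1) ⊗ (-6, -3, 9), so rank(T) ≤ 2.
These bounds meet, so rank(T) = 2.

2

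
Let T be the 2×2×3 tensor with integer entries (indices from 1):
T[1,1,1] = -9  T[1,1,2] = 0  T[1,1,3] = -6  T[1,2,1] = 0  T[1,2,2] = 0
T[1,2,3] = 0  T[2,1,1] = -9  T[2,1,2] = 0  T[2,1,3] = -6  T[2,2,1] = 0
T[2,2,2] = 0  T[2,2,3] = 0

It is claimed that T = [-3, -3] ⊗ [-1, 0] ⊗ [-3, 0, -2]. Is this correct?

Reconstruct entrywise from the claimed factors. For example, T[1,1,3] = -6 and Σₗ aₗ[1]bₗ[1]cₗ[3] = (-3)·(-1)·(-2) = -6; checking all 12 entries, every one matches. The claim holds.

Yes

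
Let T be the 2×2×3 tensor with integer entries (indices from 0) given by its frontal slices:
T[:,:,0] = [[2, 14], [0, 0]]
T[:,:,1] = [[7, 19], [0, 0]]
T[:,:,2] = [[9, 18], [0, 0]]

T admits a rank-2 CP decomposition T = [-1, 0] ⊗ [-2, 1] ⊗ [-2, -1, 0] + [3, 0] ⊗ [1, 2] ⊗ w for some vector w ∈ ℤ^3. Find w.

Subtract the known terms from T to get the rank-1 residual R = [3, 0] ⊗ [1, 2] ⊗ w, so R[i,j,k] = a[i]·b[j]·w[k]. Pick indices with nonzero a[0]·b[0] = (3)·(1) = 3. Only the fibre through (0,0,·) is needed: R[0,0,:] = T[0,0,:] − Σₗ aₗ[0]bₗ[0]cₗ = [2, 7, 9] − (-1)·(-2)·[-2, -1, 0] = [6, 9, 9]. Then w[k] = R[0,0,k] / 3 for each k, giving w = [6, 9, 9] / 3 = [2, 3, 3].

w = [2, 3, 3]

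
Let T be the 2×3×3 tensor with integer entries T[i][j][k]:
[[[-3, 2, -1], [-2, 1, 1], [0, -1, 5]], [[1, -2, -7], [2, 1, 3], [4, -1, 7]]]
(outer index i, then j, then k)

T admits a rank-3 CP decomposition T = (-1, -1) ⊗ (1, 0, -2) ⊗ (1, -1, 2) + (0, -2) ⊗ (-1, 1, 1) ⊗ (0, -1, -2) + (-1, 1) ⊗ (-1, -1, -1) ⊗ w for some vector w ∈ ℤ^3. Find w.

w = (-2, 1, 1)

Subtract the known terms from T to get the rank-1 residual R = (-1, 1) ⊗ (-1, -1, -1) ⊗ w, so R[i,j,k] = a[i]·b[j]·w[k]. Pick indices with nonzero a[0]·b[0] = (-1)·(-1) = 1. Only the fibre through (0,0,·) is needed: R[0,0,:] = T[0,0,:] − Σₗ aₗ[0]bₗ[0]cₗ = [-3, 2, -1] − (-1)·(1)·(1, -1, 2) − (0)·(-1)·(0, -1, -2) = [-2, 1, 1]. Then w[k] = R[0,0,k] / 1 for each k, giving w = [-2, 1, 1] / 1 = (-2, 1, 1).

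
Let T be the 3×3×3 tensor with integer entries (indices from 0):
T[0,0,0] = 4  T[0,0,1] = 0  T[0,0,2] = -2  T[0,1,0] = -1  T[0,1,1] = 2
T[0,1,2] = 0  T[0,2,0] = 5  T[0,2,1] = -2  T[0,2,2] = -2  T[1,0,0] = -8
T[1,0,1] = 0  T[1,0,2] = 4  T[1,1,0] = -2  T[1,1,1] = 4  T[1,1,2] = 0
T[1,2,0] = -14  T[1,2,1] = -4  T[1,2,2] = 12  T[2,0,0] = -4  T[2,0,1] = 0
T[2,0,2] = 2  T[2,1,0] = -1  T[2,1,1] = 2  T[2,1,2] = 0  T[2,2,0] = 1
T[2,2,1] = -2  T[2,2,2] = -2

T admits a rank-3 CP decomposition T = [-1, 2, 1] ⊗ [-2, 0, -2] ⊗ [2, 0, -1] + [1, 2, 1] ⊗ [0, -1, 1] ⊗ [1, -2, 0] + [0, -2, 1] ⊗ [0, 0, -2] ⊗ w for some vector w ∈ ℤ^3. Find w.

Subtract the known terms from T to get the rank-1 residual R = [0, -2, 1] ⊗ [0, 0, -2] ⊗ w, so R[i,j,k] = a[i]·b[j]·w[k]. Pick indices with nonzero a[1]·b[2] = (-2)·(-2) = 4. Only the fibre through (1,2,·) is needed: R[1,2,:] = T[1,2,:] − Σₗ aₗ[1]bₗ[2]cₗ = [-14, -4, 12] − (2)·(-2)·[2, 0, -1] − (2)·(1)·[1, -2, 0] = [-8, 0, 8]. Then w[k] = R[1,2,k] / 4 for each k, giving w = [-8, 0, 8] / 4 = [-2, 0, 2].

w = [-2, 0, 2]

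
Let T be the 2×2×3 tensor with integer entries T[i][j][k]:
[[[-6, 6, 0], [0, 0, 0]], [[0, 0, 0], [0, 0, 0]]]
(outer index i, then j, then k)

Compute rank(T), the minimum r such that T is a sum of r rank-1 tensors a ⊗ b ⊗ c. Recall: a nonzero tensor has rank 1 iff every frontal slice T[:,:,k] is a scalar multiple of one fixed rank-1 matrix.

Lower bound: T ≠ 0 (e.g. T[0,0,0] = -6), so rank(T) ≥ 1.
Upper bound: if T = a ⊗ b ⊗ c then every fibre of T is a multiple of the corresponding factor, so read the factors off the fibres through the nonzero entry T[0,0,0] = -6.
The mode-1 fibre T[:,0,0] = [-6, 0] gives a = [1, 0] (primitive direction); the mode-2 fibre T[0,:,0] = [-6, 0] gives b = [1, 0]; then c[k] = T[0,0,k] / (a[0]·b[0]) = [-6, 6, 0] / 1 = [-6, 6, 0].
Expanding [1, 0] ⊗ [1, 0] ⊗ [-6, 6, 0] reproduces all 12 entries of T, so T = [1, 0] ⊗ [1, 0] ⊗ [-6, 6, 0] and rank(T) ≤ 1.
These bounds meet, so rank(T) = 1.
Check entry T[1,0,0] = 0: (0)·(1)·(-6) = 0.

1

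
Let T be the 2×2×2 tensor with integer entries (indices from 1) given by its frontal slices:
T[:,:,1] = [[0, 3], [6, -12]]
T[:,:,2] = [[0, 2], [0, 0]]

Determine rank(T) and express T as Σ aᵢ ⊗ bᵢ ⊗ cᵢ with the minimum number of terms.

Lower bound: the mode-1 unfolding of T (rows indexed by i, columns by (j,k) = (1,1), (1,2), (2,1), (2,2)) is [[0, 0, 3, 2], [6, 0, -12, 0]].
There the 2×2 minor on rows i ∈ {1, 2}, columns (j,k) ∈ {(1,1), (2,1)} is det [[0, 3], [6, -12]] = -18 ≠ 0, so this unfolding has rank ≥ 2; CP rank is at least every unfolding rank, so rank(T) ≥ 2. (Flattening ranks never certify an upper bound on CP rank; for that we must actually write T with 2 rank-1 terms.)
Upper bound — finding two terms. Write S_k = T[:,:,k] for the frontal slices: S₁ = [[0, 3], [6, -12]], S₂ = [[0, 2], [0, 0]].
If T = a₁ ⊗ b₁ ⊗ c₁ + a₂ ⊗ b₂ ⊗ c₂ then each S_k = c₁[k]·a₁b₁ᵀ + c₂[k]·a₂b₂ᵀ. S₁ and S₂ are linearly independent, so a₁b₁ᵀ and a₂b₂ᵀ must span the same plane of matrices: they are the rank-1 matrices of the form x·S₁ + y·S₂.
det(x·S₁ + y·S₂) is −18·x² − 12·xy = (-6)·(3·x + 2·y)(x), vanishing at (x:y) = (2:-3) and (0:1).
M₁ = 2·S₁ − 3·S₂ = [[0, 0], [12, -24]] = 12·(0, 1)(1, -2)ᵀ and M₂ = S₂ = [[0, 2], [0, 0]] = 2·(1, 0)(0, 1)ᵀ, so take a₁ = (0, 1), b₁ = (1, -2), a₂ = (1, 0), b₂ = (0, 1).
Each slice is an integer combination of E₁ = a₁b₁ᵀ and E₂ = a₂b₂ᵀ: S₁ = 6·E₁ + 3·E₂, S₂ = 2·E₂; reading off coefficients, c₁ = (6, 0) and c₂ = (3, 2).
Hence T = (0, 1) ⊗ (1, -2) ⊗ (6, 0) + (1, 0) ⊗ (0, 1) ⊗ (3, 2), so rank(T) ≤ 2.
These bounds meet, so rank(T) = 2.

rank(T) = 2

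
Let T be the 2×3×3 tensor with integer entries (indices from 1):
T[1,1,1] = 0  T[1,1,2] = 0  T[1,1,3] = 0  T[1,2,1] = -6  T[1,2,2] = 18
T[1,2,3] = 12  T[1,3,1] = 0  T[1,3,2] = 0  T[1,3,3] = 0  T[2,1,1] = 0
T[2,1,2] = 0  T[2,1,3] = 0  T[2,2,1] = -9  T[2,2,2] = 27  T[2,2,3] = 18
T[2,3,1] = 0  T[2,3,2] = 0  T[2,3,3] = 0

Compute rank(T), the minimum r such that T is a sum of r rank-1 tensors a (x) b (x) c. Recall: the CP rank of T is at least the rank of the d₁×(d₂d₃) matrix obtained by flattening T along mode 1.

1

Lower bound: T ≠ 0 (e.g. T[1,2,1] = -6), so rank(T) ≥ 1.
Upper bound: if T = a (x) b (x) c then every fibre of T is a multiple of the corresponding factor, so read the factors off the fibres through the nonzero entry T[1,2,1] = -6.
The mode-1 fibre T[:,2,1] = [-6, -9] gives a = (2, 3) (primitive direction); the mode-2 fibre T[1,:,1] = [0, -6, 0] gives b = (0, 1, 0); then c[k] = T[1,2,k] / (a[1]·b[2]) = [-6, 18, 12] / 2 = (-3, 9, 6).
Expanding (2, 3) (x) (0, 1, 0) (x) (-3, 9, 6) reproduces all 18 entries of T, so T = (2, 3) (x) (0, 1, 0) (x) (-3, 9, 6) and rank(T) ≤ 1.
These bounds meet, so rank(T) = 1.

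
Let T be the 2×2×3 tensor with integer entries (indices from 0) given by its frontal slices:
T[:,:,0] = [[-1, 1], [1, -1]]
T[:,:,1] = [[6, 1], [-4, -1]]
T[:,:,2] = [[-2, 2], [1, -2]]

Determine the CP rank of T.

Lower bound: the mode-3 unfolding of T (rows indexed by k, columns by (i,j) = (0,0), (0,1), (1,0), (1,1)) is [[-1, 1, 1, -1], [6, 1, -4, -1], [-2, 2, 1, -2]].
There the 3×3 minor on rows k ∈ {0, 1, 2}, columns (i,j) ∈ {(0,0), (0,1), (1,0)} is det [[-1, 1, 1], [6, 1, -4], [-2, 2, 1]] = 7 ≠ 0, so this unfolding has rank ≥ 3; CP rank is at least every unfolding rank, so rank(T) ≥ 3. (This is only a lower bound: in general the CP rank may exceed every unfolding rank, so we still need to exhibit 3 rank-1 terms summing to T.)
Upper bound: T is a sum of 3 rank-1 terms, T = (1, -1) ⊗ (0, 1) ⊗ (1, 1, 2) + (1, -1) ⊗ (1, 0) ⊗ (-1, 2, 0) + (2, -1) ⊗ (1, 0) ⊗ (0, 2, -1) (one valid choice — decompositions are not unique — normalised so each a, b is primitive with positive first nonzero entry; check it by expanding all entries), so rank(T) ≤ 3.
These bounds meet, so rank(T) = 3.

3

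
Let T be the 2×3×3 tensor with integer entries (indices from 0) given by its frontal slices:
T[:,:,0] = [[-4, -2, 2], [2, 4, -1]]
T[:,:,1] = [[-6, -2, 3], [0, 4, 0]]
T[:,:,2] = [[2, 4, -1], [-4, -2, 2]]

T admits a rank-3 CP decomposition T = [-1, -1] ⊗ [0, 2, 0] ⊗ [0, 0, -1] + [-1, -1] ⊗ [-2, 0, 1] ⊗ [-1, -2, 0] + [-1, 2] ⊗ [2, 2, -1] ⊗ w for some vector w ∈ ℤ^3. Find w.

w = [1, 1, -1]

Subtract the known terms from T to get the rank-1 residual R = [-1, 2] ⊗ [2, 2, -1] ⊗ w, so R[i,j,k] = a[i]·b[j]·w[k]. Pick indices with nonzero a[0]·b[0] = (-1)·(2) = -2. Only the fibre through (0,0,·) is needed: R[0,0,:] = T[0,0,:] − Σₗ aₗ[0]bₗ[0]cₗ = [-4, -6, 2] − (-1)·(0)·[0, 0, -1] − (-1)·(-2)·[-1, -2, 0] = [-2, -2, 2]. Then w[k] = R[0,0,k] / -2 for each k, giving w = [-2, -2, 2] / -2 = [1, 1, -1].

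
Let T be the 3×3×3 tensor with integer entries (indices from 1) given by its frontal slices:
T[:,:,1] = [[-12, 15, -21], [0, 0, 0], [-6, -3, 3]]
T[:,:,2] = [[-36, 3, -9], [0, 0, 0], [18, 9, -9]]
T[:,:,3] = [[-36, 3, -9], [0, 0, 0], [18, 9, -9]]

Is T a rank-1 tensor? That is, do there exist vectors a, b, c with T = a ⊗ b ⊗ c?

The mode-2 unfolding of T (rows indexed by j, columns by (i,k) = (1,1), (1,2), (1,3), (2,1), (2,2), (2,3), (3,1), (3,2), (3,3)) is [[-12, -36, -36, 0, 0, 0, -6, 18, 18], [15, 3, 3, 0, 0, 0, -3, 9, 9], [-21, -9, -9, 0, 0, 0, 3, -9, -9]].
There the 2×2 minor on rows j ∈ {1, 2}, columns (i,k) ∈ {(1,1), (1,2)} is det [[-12, -36], [15, 3]] = 504 ≠ 0, so this unfolding has rank ≥ 2; CP rank is at least every unfolding rank, so rank(T) ≥ 2.
In particular rank(T) ≥ 2 > 1, so T is not rank-1.

No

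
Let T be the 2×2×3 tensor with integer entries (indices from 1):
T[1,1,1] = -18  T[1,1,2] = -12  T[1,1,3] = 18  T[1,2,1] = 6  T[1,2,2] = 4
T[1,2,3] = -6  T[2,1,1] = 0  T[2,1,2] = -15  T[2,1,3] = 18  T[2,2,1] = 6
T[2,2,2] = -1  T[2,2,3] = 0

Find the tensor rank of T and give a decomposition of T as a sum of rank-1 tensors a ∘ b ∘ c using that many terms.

rank(T) = 2

Lower bound: the mode-2 unfolding of T (rows indexed by j, columns by (i,k) = (1,1), (1,2), (1,3), (2,1), (2,2), (2,3)) is [[-18, -12, 18, 0, -15, 18], [6, 4, -6, 6, -1, 0]].
There the 2×2 minor on rows j ∈ {1, 2}, columns (i,k) ∈ {(1,1), (2,1)} is det [[-18, 0], [6, 6]] = -108 ≠ 0, so this unfolding has rank ≥ 2; CP rank is at least every unfolding rank, so rank(T) ≥ 2. (This is only a lower bound: in general the CP rank may exceed every unfolding rank, so we still need to exhibit 2 rank-1 terms summing to T.)
Upper bound — finding two terms. Write S_k = T[:,:,k] for the frontal slices: S₁ = [[-18, 6], [0, 6]], S₂ = [[-12, 4], [-15, -1]], S₃ = [[18, -6], [18, 0]].
If T = a₁ ∘ b₁ ∘ c₁ + a₂ ∘ b₂ ∘ c₂ then each S_k = c₁[k]·a₁b₁ᵀ + c₂[k]·a₂b₂ᵀ. S₁ and S₂ are linearly independent, so a₁b₁ᵀ and a₂b₂ᵀ must span the same plane of matrices: they are the rank-1 matrices of the form x·S₁ + y·S₂.
det(x·S₁ + y·S₂) is −108·x² + 36·xy + 72·y² = (-36)·(3·x + 2·y)(x − y), vanishing at (x:y) = (2:-3) and (1:1).
M₁ = 2·S₁ − 3·S₂ = [[0, 0], [45, 15]] = 15·[0, 1][3, 1]ᵀ and M₂ = S₁ + S₂ = [[-30, 10], [-15, 5]] = (-5)·[2, 1][3, -1]ᵀ, so take a₁ = [0, 1], b₁ = [3, 1], a₂ = [2, 1], b₂ = [3, -1].
Each slice is an integer combination of E₁ = a₁b₁ᵀ and E₂ = a₂b₂ᵀ: S₁ = 3·E₁ − 3·E₂, S₂ = −3·E₁ − 2·E₂, S₃ = 3·E₁ + 3·E₂; reading off coefficients, c₁ = [3, -3, 3] and c₂ = [-3, -2, 3].
Hence T = [0, 1] ∘ [3, 1] ∘ [3, -3, 3] + [2, 1] ∘ [3, -1] ∘ [-3, -2, 3], so rank(T) ≤ 2.
These bounds meet, so rank(T) = 2.
Check entry T[2,1,2] = -15: (1)·(3)·(-3) + (1)·(3)·(-2) = -15.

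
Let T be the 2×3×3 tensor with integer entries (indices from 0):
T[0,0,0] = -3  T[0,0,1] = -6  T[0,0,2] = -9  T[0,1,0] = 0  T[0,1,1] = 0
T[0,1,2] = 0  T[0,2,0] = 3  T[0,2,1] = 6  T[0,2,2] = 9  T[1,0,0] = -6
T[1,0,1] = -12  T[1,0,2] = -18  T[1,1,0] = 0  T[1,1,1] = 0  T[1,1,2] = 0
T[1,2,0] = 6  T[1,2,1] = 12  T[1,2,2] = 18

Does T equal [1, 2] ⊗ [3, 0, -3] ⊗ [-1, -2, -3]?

Yes

Reconstruct entrywise from the claimed factors. For example, T[1,1,1] = 0 and Σₗ aₗ[1]bₗ[1]cₗ[1] = (2)·(0)·(-2) = 0; checking all 18 entries, every one matches. The claim holds.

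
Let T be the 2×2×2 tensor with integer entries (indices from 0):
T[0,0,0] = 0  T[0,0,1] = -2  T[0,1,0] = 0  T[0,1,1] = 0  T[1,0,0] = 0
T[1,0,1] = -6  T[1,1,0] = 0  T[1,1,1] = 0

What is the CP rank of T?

1

Lower bound: T ≠ 0 (e.g. T[0,0,1] = -2), so rank(T) ≥ 1.
Upper bound: if T = a ⊗ b ⊗ c then every fibre of T is a multiple of the corresponding factor, so read the factors off the fibres through the nonzero entry T[0,0,1] = -2.
The mode-1 fibre T[:,0,1] = [-2, -6] gives a = (1, 3) (primitive direction); the mode-2 fibre T[0,:,1] = [-2, 0] gives b = (1, 0); then c[k] = T[0,0,k] / (a[0]·b[0]) = [0, -2] / 1 = (0, -2).
Expanding (1, 3) ⊗ (1, 0) ⊗ (0, -2) reproduces all 8 entries of T, so T = (1, 3) ⊗ (1, 0) ⊗ (0, -2) and rank(T) ≤ 1.
These bounds meet, so rank(T) = 1.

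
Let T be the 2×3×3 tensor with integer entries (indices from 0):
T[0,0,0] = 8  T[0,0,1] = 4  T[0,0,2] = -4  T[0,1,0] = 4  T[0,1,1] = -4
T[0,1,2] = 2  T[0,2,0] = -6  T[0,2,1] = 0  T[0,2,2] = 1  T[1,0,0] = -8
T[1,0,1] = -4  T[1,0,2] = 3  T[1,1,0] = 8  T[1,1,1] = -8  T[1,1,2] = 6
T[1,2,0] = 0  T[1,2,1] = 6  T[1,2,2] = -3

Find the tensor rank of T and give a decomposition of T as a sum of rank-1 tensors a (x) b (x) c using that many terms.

Lower bound: in the mode-2 unfolding of T (rows indexed by j, columns by (i,k)) the 3×3 minor on rows j ∈ {0, 1, 2}, columns (i,k) ∈ {(0,0), (0,1), (1,2)} is det [[8, 4, 3], [4, -4, 6], [-6, 0, -3]] = -72 ≠ 0, so that unfolding has rank ≥ 3 and hence rank(T) ≥ 3 (CP rank is at least every unfolding rank, though it can be larger).
Upper bound: T is a sum of 3 rank-1 terms, T = [0, 1] (x) [1, -2, -1] (x) [0, 0, -1] + [1, -1] (x) [2, 0, -1] (x) [4, 2, -2] + [1, 2] (x) [0, 2, -1] (x) [2, -2, 1] (written with every a and b primitive with positive leading entry and the scale carried by c; CP decompositions are not unique, and this one is verified by expanding entrywise), so rank(T) ≤ 3.
These bounds meet, so rank(T) = 3.

rank(T) = 3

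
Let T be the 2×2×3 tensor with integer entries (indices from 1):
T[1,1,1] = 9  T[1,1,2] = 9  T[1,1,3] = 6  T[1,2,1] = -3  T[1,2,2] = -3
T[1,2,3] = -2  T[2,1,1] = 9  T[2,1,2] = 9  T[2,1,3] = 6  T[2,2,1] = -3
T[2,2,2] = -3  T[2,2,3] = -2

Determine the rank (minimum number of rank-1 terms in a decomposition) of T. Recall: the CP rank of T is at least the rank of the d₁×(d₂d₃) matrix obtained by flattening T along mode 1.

1

Lower bound: T ≠ 0 (e.g. T[1,1,1] = 9), so rank(T) ≥ 1.
Upper bound: if T = a ⊗ b ⊗ c then every fibre of T is a multiple of the corresponding factor, so read the factors off the fibres through the nonzero entry T[1,1,1] = 9.
The mode-1 fibre T[:,1,1] = [9, 9] gives a = [1, 1] (primitive direction); the mode-2 fibre T[1,:,1] = [9, -3] gives b = [3, -1]; then c[k] = T[1,1,k] / (a[1]·b[1]) = [9, 9, 6] / 3 = [3, 3, 2].
Expanding [1, 1] ⊗ [3, -1] ⊗ [3, 3, 2] reproduces all 12 entries of T, so T = [1, 1] ⊗ [3, -1] ⊗ [3, 3, 2] and rank(T) ≤ 1.
These bounds meet, so rank(T) = 1.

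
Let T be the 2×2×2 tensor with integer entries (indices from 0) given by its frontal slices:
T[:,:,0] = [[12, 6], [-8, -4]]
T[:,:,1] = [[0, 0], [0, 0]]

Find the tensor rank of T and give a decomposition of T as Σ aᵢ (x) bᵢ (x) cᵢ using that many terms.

Lower bound: T ≠ 0 (e.g. T[0,0,0] = 12), so rank(T) ≥ 1.
Upper bound: if T = a (x) b (x) c then every fibre of T is a multiple of the corresponding factor, so read the factors off the fibres through the nonzero entry T[0,0,0] = 12.
The mode-1 fibre T[:,0,0] = [12, -8] gives a = (3, -2) (primitive direction); the mode-2 fibre T[0,:,0] = [12, 6] gives b = (2, 1); then c[k] = T[0,0,k] / (a[0]·b[0]) = [12, 0] / 6 = (2, 0).
Expanding (3, -2) (x) (2, 1) (x) (2, 0) reproduces all 8 entries of T, so T = (3, -2) (x) (2, 1) (x) (2, 0) and rank(T) ≤ 1.
These bounds meet, so rank(T) = 1.

rank(T) = 1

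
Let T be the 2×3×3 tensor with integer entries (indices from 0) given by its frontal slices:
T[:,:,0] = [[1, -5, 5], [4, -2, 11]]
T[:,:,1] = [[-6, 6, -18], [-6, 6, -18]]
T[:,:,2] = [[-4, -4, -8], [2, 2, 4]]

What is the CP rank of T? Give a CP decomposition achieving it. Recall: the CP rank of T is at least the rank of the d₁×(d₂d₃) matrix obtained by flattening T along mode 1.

Lower bound: in the mode-1 unfolding of T (rows indexed by i, columns by (j,k)) the 2×2 minor on rows i ∈ {0, 1}, columns (j,k) ∈ {(0,0), (0,1)} is det [[1, -6], [4, -6]] = 18 ≠ 0, so that unfolding has rank ≥ 2 and hence rank(T) ≥ 2 (CP rank is at least every unfolding rank, though it can be larger).
Upper bound: with S_k = T[:,:,k], the two rank-1 terms a₁b₁ᵀ, a₂b₂ᵀ are the rank-1 members of the pencil x·S₀ + y·S₁.
The 2×2 minor of x·S₀ + y·S₁ on rows {0,1}, columns {0,1} is 18·x² − 36·xy = 18·(x − 2·y)(x), vanishing at (x:y) = (2:1) and (0:1).
M₁ = 2·S₀ + S₁ = [[-4, -4, -8], [2, 2, 4]] = (-2)·[2, -1][1, 1, 2]ᵀ and M₂ = S₁ = [[-6, 6, -18], [-6, 6, -18]] = (-6)·[1, 1][1, -1, 3]ᵀ, so take a₁ = [2, -1], b₁ = [1, 1, 2], a₂ = [1, 1], b₂ = [1, -1, 3].
Each slice is an integer combination of E₁ = a₁b₁ᵀ and E₂ = a₂b₂ᵀ: S₀ = −E₁ + 3·E₂, S₁ = −6·E₂, S₂ = −2·E₁; reading off coefficients, c₁ = [-1, 0, -2] and c₂ = [3, -6, 0].
Hence T = [2, -1] ∘ [1, 1, 2] ∘ [-1, 0, -2] + [1, 1] ∘ [1, -1, 3] ∘ [3, -6, 0], so rank(T) ≤ 2.
These bounds meet, so rank(T) = 2.

rank(T) = 2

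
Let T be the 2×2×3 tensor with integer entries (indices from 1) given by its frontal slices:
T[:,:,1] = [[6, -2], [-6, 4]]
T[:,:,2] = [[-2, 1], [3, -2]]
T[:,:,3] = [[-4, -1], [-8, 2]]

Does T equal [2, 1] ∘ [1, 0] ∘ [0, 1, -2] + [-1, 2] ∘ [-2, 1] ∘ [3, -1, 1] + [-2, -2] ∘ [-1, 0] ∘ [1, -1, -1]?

No

Reconstruct entry (1,1,1) from the claimed factors: Σₗ aₗ[1]bₗ[1]cₗ[1] = (2)·(1)·(0) + (-1)·(-2)·(3) + (-2)·(-1)·(1) = 8, but T[1,1,1] = 6. The claim is false.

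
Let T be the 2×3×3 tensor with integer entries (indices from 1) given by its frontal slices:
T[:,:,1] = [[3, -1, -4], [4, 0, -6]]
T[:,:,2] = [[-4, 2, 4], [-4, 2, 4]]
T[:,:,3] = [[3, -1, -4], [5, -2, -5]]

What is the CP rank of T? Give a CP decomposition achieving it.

rank(T) = 3

Lower bound: the mode-3 unfolding of T (rows indexed by k, columns by (i,j) = (1,1), (1,2), (1,3), (2,1), (2,2), (2,3)) is [[3, -1, -4, 4, 0, -6], [-4, 2, 4, -4, 2, 4], [3, -1, -4, 5, -2, -5]].
There the 3×3 minor on rows k ∈ {1, 2, 3}, columns (i,j) ∈ {(1,1), (1,2), (2,1)} is det [[3, -1, 4], [-4, 2, -4], [3, -1, 5]] = 2 ≠ 0, so this unfolding has rank ≥ 3; CP rank is at least every unfolding rank, so rank(T) ≥ 3. (This is only a lower bound: in general the CP rank may exceed every unfolding rank, so we still need to exhibit 3 rank-1 terms summing to T.)
Upper bound: T is a sum of 3 rank-1 terms, T = (0, 1) ∘ (1, -2, 1) ∘ (-2, 0, -1) + (1, -2) ∘ (1, -1, 0) ∘ (-1, 0, -1) + (1, 1) ∘ (2, -1, -2) ∘ (2, -2, 2) (one valid choice — decompositions are not unique — normalised so each a, b is primitive with positive first nonzero entry; check it by expanding all entries), so rank(T) ≤ 3.
These bounds meet, so rank(T) = 3.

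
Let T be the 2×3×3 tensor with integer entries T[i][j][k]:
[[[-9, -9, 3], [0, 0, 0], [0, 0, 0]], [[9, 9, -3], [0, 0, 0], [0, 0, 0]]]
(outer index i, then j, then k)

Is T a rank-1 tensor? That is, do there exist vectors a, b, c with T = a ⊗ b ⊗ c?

Yes

If T = a ⊗ b ⊗ c then every fibre of T is a multiple of the corresponding factor, so read the factors off the fibres through the nonzero entry T[0,0,0] = -9.
The mode-1 fibre T[:,0,0] = [-9, 9] gives a = [1, -1] (primitive direction); the mode-2 fibre T[0,:,0] = [-9, 0, 0] gives b = [1, 0, 0]; then c[k] = T[0,0,k] / (a[0]·b[0]) = [-9, -9, 3] / 1 = [-9, -9, 3].
Expanding [1, -1] ⊗ [1, 0, 0] ⊗ [-9, -9, 3] reproduces all 18 entries of T, so T = [1, -1] ⊗ [1, 0, 0] ⊗ [-9, -9, 3] and rank(T) ≤ 1.
Equivalently every frontal slice T[:,:,k] is c[k] times the rank-1 matrix [1, -1] ⊗ [1, 0, 0]. So T has rank 1 (it is nonzero).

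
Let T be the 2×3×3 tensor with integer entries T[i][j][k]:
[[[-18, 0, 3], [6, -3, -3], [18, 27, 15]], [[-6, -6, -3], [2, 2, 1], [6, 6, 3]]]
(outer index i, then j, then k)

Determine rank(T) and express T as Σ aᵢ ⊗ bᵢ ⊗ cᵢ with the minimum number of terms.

rank(T) = 2

Lower bound: the mode-3 unfolding of T (rows indexed by k, columns by (i,j) = (0,0), (0,1), (0,2), (1,0), (1,1), (1,2)) is [[-18, 6, 18, -6, 2, 6], [0, -3, 27, -6, 2, 6], [3, -3, 15, -3, 1, 3]].
There the 2×2 minor on rows k ∈ {0, 1}, columns (i,j) ∈ {(0,0), (0,1)} is det [[-18, 6], [0, -3]] = 54 ≠ 0, so this unfolding has rank ≥ 2; CP rank is at least every unfolding rank, so rank(T) ≥ 2. (This is only a lower bound: in general the CP rank may exceed every unfolding rank, so we still need to exhibit 2 rank-1 terms summing to T.)
Upper bound — finding two terms. Write S_k = T[:,:,k] for the frontal slices: S₀ = [[-18, 6, 18], [-6, 2, 6]], S₁ = [[0, -3, 27], [-6, 2, 6]], S₂ = [[3, -3, 15], [-3, 1, 3]].
If T = a₁ ⊗ b₁ ⊗ c₁ + a₂ ⊗ b₂ ⊗ c₂ then each S_k = c₁[k]·a₁b₁ᵀ + c₂[k]·a₂b₂ᵀ. S₀ and S₁ are linearly independent, so a₁b₁ᵀ and a₂b₂ᵀ must span the same plane of matrices: they are the rank-1 matrices of the form x·S₀ + y·S₁.
The 2×2 minor of x·S₀ + y·S₁ on rows {0,1}, columns {0,1} is −18·xy − 18·y² = (-18)·(y)(x + y), vanishing at (x:y) = (1:0) and (1:-1).
M₁ = S₀ = [[-18, 6, 18], [-6, 2, 6]] = (-2)·(3, 1)(3, -1, -3)ᵀ and M₂ = S₀ − S₁ = [[-18, 9, -9], [0, 0, 0]] = (-9)·(1, 0)(2, -1, 1)ᵀ, so take a₁ = (3, 1), b₁ = (3, -1, -3), a₂ = (1, 0), b₂ = (2, -1, 1).
Each slice is an integer combination of E₁ = a₁b₁ᵀ and E₂ = a₂b₂ᵀ: S₀ = −2·E₁, S₁ = −2·E₁ + 9·E₂, S₂ = −E₁ + 6·E₂; reading off coefficients, c₁ = (-2, -2, -1) and c₂ = (0, 9, 6).
Hence T = (3, 1) ⊗ (3, -1, -3) ⊗ (-2, -2, -1) + (1, 0) ⊗ (2, -1, 1) ⊗ (0, 9, 6), so rank(T) ≤ 2.
These bounds meet, so rank(T) = 2.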